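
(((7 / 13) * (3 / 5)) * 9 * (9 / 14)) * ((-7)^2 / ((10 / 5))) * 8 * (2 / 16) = 45.80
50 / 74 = 25 / 37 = 0.68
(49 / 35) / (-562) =-7 / 2810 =-0.00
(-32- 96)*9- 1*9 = -1161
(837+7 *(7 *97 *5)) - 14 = 24588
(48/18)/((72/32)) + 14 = 410/27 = 15.19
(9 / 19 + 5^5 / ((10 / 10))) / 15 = 59384 / 285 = 208.36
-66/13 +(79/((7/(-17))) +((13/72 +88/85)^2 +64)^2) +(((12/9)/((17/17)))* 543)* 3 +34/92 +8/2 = 18400247447032111992173/2936127542100480000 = 6266.84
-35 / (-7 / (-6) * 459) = -0.07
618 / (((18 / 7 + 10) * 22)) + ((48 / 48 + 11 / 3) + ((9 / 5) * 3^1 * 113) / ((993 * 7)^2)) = 537950424701 / 77950460280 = 6.90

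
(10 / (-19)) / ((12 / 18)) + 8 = 137 / 19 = 7.21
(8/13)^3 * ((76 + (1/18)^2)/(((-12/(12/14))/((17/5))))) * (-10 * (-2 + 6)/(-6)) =-107168000/3737097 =-28.68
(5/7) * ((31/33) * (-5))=-775/231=-3.35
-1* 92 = -92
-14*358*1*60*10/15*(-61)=12229280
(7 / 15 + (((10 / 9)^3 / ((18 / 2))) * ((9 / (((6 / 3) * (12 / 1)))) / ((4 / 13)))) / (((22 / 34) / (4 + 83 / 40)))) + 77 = 1254697 / 15840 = 79.21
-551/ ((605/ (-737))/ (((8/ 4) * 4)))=5369.75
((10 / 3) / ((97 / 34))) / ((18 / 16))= 2720 / 2619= 1.04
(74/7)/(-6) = -37/21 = -1.76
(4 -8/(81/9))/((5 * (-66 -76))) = -14/3195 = -0.00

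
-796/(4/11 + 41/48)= -420288/643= -653.64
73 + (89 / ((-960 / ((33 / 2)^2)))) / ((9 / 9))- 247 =-255027 / 1280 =-199.24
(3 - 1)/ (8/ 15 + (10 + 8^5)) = 15/ 245839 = 0.00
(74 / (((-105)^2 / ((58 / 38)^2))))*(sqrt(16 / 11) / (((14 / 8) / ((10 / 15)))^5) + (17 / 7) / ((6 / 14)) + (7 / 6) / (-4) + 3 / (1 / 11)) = 8157134848*sqrt(11) / 178803064907775 + 9552919 / 15920100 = 0.60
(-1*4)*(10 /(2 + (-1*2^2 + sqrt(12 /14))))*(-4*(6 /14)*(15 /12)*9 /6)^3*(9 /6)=-1366875 /1078-1366875*sqrt(42) /15092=-1854.93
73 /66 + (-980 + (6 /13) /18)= -839869 /858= -978.87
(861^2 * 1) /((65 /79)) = 58564359 /65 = 900990.14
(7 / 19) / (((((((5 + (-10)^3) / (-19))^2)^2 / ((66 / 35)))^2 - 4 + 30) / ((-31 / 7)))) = -120704864147604 / 1176848978381833662769287121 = -0.00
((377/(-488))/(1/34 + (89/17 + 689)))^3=-263251475929/191065156031177128000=-0.00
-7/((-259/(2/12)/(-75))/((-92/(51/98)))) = 59.72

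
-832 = -832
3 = 3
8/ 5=1.60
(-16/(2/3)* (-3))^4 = 26873856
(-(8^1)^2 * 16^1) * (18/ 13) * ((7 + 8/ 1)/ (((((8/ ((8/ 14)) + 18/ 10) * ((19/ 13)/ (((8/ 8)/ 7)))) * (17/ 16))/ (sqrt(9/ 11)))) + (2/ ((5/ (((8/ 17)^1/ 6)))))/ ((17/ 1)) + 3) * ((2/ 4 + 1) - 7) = 33177600 * sqrt(11)/ 178619 + 33825792/ 1445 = 24024.90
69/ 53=1.30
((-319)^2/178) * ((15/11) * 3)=416295/178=2338.74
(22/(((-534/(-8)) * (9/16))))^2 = 1982464/5774409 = 0.34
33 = 33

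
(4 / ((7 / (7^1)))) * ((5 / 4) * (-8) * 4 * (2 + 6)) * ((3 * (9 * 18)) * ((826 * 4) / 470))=-205535232 / 47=-4373090.04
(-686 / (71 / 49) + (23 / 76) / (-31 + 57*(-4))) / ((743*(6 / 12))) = -661659609 / 519195026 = -1.27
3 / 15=1 / 5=0.20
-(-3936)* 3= 11808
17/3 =5.67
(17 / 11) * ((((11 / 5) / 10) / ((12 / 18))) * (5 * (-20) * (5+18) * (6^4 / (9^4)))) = -6256 / 27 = -231.70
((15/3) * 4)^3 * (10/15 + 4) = 112000/3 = 37333.33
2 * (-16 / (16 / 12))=-24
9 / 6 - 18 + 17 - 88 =-175 / 2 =-87.50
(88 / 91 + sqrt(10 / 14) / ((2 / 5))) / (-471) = -5 * sqrt(35) / 6594 - 88 / 42861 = -0.01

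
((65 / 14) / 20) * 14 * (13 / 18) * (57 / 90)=3211 / 2160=1.49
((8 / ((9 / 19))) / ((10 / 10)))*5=84.44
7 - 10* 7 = -63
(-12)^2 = 144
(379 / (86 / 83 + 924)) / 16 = 31457 / 1228448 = 0.03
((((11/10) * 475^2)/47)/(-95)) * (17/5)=-17765/94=-188.99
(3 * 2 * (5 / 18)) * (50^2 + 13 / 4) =50065 / 12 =4172.08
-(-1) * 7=7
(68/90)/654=17/14715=0.00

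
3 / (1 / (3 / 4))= 9 / 4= 2.25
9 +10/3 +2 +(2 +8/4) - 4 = 43/3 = 14.33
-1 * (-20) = 20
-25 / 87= -0.29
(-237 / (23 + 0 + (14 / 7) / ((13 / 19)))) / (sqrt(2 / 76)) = -3081 * sqrt(38) / 337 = -56.36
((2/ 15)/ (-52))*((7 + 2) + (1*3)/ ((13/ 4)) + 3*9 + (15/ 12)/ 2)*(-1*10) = 0.96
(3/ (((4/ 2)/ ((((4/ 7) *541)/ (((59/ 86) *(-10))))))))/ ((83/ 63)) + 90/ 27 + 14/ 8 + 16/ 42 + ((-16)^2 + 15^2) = 298336529/ 685580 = 435.16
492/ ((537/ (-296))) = -48544/ 179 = -271.20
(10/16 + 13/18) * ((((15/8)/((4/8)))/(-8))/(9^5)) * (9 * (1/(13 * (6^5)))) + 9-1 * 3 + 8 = 7131138932251/509367066624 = 14.00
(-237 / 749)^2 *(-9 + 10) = 56169 / 561001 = 0.10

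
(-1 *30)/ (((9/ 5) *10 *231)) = -5/ 693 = -0.01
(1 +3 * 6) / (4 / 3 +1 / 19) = 1083 / 79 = 13.71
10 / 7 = 1.43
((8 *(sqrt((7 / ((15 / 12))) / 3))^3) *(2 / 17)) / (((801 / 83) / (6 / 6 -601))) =-594944 *sqrt(105) / 40851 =-149.23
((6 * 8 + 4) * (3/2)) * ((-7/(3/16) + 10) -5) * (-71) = 179062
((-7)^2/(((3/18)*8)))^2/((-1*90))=-2401/160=-15.01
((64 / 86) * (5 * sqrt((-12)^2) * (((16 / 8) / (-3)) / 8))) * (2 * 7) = -2240 / 43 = -52.09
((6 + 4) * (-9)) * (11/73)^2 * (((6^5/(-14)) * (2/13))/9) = 9408960/484939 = 19.40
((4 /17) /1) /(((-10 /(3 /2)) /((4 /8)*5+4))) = -39 /170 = -0.23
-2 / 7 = -0.29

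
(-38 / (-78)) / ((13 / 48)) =304 / 169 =1.80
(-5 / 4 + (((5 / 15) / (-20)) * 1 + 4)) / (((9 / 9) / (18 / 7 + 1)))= 205 / 21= 9.76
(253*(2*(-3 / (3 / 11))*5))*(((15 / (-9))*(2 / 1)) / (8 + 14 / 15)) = 695750 / 67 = 10384.33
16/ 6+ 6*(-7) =-39.33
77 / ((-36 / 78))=-1001 / 6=-166.83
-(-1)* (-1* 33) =-33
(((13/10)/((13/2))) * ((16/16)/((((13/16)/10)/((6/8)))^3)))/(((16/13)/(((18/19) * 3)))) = 1166400/3211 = 363.25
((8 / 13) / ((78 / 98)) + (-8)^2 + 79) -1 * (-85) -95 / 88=227.69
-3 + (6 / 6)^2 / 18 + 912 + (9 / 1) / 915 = 4990769 / 5490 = 909.07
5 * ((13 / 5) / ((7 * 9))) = 13 / 63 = 0.21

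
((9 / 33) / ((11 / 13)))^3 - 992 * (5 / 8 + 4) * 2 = -16255784417 / 1771561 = -9175.97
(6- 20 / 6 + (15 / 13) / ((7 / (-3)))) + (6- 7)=320 / 273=1.17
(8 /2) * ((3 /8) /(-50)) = -3 /100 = -0.03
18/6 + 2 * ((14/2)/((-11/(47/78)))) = 958/429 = 2.23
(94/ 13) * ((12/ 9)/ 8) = 47/ 39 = 1.21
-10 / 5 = -2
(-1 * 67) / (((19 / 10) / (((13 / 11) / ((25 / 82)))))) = -142844 / 1045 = -136.69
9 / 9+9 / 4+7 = 10.25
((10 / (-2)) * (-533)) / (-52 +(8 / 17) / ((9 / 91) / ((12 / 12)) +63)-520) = -2001087 / 429496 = -4.66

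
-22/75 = -0.29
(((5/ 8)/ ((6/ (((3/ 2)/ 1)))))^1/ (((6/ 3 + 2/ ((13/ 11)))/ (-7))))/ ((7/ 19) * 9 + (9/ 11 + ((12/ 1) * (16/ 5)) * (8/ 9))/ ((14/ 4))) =-0.02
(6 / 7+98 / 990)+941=3263878 / 3465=941.96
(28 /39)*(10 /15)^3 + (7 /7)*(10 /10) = 1277 /1053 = 1.21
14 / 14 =1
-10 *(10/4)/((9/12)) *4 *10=-1333.33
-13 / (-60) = 13 / 60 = 0.22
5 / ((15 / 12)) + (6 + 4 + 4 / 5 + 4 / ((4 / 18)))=164 / 5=32.80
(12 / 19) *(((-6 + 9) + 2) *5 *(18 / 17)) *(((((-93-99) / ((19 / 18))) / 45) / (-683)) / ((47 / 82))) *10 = 340070400 / 197003837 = 1.73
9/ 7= 1.29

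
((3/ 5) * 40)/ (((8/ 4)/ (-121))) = -1452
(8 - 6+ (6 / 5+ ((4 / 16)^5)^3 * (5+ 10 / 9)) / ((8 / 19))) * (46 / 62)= 43119324288367 / 11982958755840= 3.60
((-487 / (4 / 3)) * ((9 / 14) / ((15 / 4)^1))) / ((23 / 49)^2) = -1503369 / 5290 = -284.19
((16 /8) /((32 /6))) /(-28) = -3 /224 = -0.01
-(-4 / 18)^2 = -4 / 81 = -0.05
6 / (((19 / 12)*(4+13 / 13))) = 72 / 95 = 0.76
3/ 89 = 0.03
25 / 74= 0.34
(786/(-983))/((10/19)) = -7467/4915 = -1.52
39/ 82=0.48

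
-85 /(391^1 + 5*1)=-85 /396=-0.21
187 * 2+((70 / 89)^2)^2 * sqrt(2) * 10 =240100000 * sqrt(2) / 62742241+374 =379.41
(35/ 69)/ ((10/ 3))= 7/ 46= 0.15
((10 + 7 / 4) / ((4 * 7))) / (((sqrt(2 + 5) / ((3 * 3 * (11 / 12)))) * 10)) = 1551 * sqrt(7) / 31360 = 0.13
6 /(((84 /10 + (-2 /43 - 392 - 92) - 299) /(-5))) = 6450 /166549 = 0.04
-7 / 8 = -0.88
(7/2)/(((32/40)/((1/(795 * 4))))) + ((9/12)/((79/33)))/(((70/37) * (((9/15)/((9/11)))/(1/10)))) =337037/14068320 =0.02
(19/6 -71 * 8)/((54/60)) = -16945/27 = -627.59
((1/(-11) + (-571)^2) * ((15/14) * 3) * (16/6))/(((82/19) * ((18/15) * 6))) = 121683125/1353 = 89935.79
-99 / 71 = -1.39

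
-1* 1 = -1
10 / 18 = 5 / 9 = 0.56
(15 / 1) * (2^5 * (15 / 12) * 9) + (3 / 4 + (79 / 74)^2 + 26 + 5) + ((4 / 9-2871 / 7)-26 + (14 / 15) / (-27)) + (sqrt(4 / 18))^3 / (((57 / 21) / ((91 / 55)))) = 1274 * sqrt(2) / 28215 + 19394539903 / 3881115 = 4997.22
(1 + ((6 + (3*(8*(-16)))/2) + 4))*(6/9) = -362/3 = -120.67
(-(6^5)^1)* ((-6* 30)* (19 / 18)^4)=5212840 / 3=1737613.33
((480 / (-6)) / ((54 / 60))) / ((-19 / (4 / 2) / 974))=9113.45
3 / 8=0.38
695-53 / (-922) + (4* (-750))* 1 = -2125157 / 922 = -2304.94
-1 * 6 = -6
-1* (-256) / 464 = 16 / 29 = 0.55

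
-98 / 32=-49 / 16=-3.06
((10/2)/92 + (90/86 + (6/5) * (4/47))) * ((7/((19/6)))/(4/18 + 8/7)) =1.95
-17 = -17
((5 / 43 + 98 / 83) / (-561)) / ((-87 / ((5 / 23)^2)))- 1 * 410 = -12593514151715 / 30715888269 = -410.00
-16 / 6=-8 / 3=-2.67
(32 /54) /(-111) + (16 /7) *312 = 14960912 /20979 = 713.14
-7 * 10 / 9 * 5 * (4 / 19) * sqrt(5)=-18.31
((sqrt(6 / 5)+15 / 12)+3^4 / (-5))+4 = -219 / 20+sqrt(30) / 5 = -9.85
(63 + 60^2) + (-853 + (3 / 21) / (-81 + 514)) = 8517111 / 3031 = 2810.00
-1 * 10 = -10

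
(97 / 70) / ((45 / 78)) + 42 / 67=106537 / 35175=3.03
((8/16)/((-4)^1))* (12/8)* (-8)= 3/2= 1.50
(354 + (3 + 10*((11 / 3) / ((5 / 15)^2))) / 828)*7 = 228235 / 92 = 2480.82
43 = 43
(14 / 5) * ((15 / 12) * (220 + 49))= 1883 / 2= 941.50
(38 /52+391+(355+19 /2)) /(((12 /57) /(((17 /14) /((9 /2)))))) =1058471 /1092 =969.30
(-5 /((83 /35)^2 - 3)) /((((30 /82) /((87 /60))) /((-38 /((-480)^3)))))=-1106959 /426531225600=-0.00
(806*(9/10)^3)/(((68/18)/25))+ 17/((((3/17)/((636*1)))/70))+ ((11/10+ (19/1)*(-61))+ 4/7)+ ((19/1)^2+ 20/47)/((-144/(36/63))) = 8640828468841/2013480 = 4291489.59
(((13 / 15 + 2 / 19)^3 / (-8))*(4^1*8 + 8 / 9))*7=-5504768647 / 208342125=-26.42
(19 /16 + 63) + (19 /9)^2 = 88963 /1296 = 68.64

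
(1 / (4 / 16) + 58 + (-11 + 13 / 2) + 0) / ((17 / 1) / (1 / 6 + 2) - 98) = -1495 / 2344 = -0.64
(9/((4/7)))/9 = 7/4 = 1.75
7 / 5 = 1.40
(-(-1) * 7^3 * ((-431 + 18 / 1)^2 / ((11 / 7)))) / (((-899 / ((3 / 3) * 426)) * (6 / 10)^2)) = -1453853399950 / 29667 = -49005743.75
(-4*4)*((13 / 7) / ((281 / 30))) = -6240 / 1967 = -3.17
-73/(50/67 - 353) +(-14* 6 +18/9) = -1930391/23601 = -81.79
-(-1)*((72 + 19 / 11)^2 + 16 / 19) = 12498635 / 2299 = 5436.55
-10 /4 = -5 /2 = -2.50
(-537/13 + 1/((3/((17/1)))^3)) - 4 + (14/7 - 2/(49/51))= 2348930/17199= 136.57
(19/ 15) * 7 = 133/ 15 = 8.87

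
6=6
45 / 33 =15 / 11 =1.36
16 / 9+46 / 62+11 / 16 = 14317 / 4464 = 3.21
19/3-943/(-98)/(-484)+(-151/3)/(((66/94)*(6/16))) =-236732701/1280664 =-184.85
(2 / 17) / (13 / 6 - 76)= -12 / 7531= -0.00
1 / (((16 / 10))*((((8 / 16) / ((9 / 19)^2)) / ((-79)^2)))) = 2527605 / 1444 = 1750.42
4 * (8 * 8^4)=131072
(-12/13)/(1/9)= -108/13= -8.31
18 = 18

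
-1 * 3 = -3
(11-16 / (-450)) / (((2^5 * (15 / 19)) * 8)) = 47177 / 864000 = 0.05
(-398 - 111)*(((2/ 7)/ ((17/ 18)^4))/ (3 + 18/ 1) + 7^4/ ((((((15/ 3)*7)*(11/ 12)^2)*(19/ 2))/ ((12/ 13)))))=-2474643310018848/ 611567071115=-4046.40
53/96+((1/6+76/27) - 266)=-226771/864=-262.47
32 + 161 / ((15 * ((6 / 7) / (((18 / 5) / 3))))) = 3527 / 75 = 47.03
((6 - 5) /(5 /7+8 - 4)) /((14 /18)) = 3 /11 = 0.27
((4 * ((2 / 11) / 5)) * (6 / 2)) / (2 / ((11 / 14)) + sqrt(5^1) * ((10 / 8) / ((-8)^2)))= 44040192 / 256825495 -67584 * sqrt(5) / 51365099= 0.17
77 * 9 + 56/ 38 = 694.47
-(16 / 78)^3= -512 / 59319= -0.01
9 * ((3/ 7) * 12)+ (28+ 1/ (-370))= 192393/ 2590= 74.28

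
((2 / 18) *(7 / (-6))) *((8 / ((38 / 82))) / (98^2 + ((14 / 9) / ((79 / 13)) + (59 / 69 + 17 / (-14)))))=-29202824 / 125327913981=-0.00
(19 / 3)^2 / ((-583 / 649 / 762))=-5409946 / 159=-34024.82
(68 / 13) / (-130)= -34 / 845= -0.04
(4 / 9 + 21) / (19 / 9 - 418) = -193 / 3743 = -0.05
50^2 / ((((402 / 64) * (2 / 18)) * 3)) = 1194.03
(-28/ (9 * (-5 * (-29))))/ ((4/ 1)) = -7/ 1305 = -0.01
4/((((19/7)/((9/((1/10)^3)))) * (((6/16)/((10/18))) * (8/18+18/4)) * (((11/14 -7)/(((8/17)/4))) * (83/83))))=-62720000/833663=-75.23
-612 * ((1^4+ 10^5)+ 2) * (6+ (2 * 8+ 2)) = -1468844064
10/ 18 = 0.56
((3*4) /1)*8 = 96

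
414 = 414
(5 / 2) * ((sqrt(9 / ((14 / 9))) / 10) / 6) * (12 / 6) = 3 * sqrt(14) / 56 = 0.20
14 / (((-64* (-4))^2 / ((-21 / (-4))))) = 147 / 131072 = 0.00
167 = 167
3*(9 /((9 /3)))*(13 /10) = 117 /10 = 11.70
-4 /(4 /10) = -10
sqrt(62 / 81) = sqrt(62) / 9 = 0.87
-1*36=-36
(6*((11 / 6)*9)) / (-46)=-99 / 46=-2.15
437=437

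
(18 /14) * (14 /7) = 18 /7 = 2.57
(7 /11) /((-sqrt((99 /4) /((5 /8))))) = -7*sqrt(110) /726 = -0.10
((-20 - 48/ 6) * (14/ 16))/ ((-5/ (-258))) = -6321/ 5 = -1264.20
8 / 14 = 4 / 7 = 0.57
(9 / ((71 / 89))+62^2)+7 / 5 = 1369122 / 355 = 3856.68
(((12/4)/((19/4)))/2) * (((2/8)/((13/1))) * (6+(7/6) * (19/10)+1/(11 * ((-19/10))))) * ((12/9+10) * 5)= 2.81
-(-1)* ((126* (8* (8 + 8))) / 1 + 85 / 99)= 16128.86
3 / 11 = 0.27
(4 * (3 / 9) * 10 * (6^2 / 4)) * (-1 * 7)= -840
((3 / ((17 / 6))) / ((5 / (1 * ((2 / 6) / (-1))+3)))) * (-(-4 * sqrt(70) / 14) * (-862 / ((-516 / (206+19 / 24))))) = 611158 * sqrt(70) / 10965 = 466.33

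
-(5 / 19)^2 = -25 / 361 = -0.07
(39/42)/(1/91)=169/2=84.50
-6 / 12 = -1 / 2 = -0.50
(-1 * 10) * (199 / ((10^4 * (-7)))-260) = 18200199 / 7000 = 2600.03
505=505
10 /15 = 0.67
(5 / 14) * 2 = 5 / 7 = 0.71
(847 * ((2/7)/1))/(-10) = -121/5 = -24.20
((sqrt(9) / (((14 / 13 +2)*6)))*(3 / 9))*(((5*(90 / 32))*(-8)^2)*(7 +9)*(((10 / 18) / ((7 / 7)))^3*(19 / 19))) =32500 / 243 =133.74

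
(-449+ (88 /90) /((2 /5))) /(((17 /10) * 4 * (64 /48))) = -20095 /408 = -49.25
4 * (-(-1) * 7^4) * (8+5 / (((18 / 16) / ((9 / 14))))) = 104272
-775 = -775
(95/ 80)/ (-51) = -19/ 816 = -0.02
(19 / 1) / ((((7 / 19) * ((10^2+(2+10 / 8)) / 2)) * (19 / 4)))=608 / 2891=0.21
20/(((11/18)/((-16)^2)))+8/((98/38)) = 4517512/539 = 8381.28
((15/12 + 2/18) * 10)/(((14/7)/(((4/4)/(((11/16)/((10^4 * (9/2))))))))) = 4900000/11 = 445454.55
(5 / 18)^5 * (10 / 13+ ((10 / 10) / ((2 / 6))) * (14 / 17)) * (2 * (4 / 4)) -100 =-5219372225 / 52199316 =-99.99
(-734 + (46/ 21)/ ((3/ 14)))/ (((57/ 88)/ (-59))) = 33820688/ 513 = 65927.27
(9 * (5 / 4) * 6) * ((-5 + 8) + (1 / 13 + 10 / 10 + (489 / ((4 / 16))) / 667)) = 8205165 / 17342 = 473.14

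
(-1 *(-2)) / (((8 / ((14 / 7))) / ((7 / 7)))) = 1 / 2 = 0.50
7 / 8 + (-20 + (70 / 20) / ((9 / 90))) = 127 / 8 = 15.88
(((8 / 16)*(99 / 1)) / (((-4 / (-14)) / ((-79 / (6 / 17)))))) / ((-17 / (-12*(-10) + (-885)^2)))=14295262905 / 8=1786907863.12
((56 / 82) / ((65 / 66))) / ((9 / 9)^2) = 1848 / 2665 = 0.69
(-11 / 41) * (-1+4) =-33 / 41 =-0.80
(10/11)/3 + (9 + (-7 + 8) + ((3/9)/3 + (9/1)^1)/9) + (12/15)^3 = 1317274/111375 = 11.83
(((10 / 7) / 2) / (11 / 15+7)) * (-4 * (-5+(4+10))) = -675 / 203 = -3.33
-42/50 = -21/25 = -0.84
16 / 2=8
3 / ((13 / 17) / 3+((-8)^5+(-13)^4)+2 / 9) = -459 / 643598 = -0.00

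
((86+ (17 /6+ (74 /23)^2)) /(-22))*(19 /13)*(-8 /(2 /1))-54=-6273367 /226941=-27.64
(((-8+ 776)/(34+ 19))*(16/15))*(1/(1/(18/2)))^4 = 26873856/265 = 101410.78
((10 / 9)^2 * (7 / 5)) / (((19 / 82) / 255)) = 975800 / 513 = 1902.14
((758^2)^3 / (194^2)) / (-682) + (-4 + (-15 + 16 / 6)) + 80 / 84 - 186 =-497902782567000529 / 67377849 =-7389710267.64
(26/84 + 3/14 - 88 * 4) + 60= -6121/21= -291.48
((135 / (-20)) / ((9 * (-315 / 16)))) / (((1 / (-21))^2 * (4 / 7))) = 147 / 5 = 29.40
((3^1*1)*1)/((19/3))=9/19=0.47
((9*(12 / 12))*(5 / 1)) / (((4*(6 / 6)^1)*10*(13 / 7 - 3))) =-63 / 64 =-0.98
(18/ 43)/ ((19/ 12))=216/ 817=0.26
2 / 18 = 1 / 9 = 0.11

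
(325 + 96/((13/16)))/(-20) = -5761/260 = -22.16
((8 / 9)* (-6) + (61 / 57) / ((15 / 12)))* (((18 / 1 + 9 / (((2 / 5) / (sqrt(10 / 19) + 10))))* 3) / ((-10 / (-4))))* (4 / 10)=-1240272 / 2375 - 22968* sqrt(190) / 9025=-557.30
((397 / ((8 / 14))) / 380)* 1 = 2779 / 1520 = 1.83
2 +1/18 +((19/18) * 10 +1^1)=245/18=13.61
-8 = -8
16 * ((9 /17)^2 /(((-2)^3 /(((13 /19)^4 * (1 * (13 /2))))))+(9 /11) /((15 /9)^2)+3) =537688947849 /10357261475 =51.91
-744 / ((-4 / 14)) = 2604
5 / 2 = 2.50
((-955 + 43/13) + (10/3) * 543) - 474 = 384.31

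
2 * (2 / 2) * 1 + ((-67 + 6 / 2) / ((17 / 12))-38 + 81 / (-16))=-23457 / 272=-86.24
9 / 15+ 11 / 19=112 / 95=1.18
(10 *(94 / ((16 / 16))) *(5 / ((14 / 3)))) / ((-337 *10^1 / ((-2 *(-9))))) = -5.38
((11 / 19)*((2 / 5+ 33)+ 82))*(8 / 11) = 4616 / 95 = 48.59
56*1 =56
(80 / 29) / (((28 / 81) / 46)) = 74520 / 203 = 367.09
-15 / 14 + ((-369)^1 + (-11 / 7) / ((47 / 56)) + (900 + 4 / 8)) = 173895 / 329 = 528.56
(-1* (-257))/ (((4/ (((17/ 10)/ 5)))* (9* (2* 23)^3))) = 4369/ 175204800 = 0.00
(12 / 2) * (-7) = -42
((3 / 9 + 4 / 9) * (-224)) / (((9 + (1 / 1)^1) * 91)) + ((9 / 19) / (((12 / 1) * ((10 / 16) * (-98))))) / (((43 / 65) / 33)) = -5236591 / 23419305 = -0.22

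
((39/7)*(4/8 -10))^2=549081/196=2801.43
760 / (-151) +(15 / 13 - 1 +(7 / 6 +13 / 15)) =-167597 / 58890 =-2.85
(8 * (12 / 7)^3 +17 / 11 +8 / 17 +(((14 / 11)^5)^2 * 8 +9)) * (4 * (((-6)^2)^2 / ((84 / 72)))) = 624459.02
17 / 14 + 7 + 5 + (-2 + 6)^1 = 241 / 14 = 17.21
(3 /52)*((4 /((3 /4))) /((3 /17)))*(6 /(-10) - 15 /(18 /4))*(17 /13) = -8.97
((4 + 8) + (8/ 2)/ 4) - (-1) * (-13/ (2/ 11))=-117/ 2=-58.50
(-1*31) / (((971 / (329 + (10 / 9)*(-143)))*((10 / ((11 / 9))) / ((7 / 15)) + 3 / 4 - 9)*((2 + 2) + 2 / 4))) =-29235976 / 224863209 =-0.13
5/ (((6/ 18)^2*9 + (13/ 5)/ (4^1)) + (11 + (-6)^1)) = 100/ 133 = 0.75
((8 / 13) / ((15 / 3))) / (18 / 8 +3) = 0.02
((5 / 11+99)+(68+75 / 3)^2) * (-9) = -866097 / 11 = -78736.09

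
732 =732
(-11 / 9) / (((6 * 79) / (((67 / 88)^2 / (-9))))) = 4489 / 27029376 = 0.00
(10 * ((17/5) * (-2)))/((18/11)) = -374/9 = -41.56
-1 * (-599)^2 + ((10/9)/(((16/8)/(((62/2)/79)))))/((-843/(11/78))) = -16774339279999/46751094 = -358801.00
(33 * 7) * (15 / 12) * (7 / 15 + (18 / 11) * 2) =4319 / 4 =1079.75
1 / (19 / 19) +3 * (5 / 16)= 31 / 16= 1.94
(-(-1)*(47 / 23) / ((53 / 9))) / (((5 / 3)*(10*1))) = 1269 / 60950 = 0.02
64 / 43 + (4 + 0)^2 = 752 / 43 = 17.49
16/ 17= 0.94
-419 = -419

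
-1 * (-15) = 15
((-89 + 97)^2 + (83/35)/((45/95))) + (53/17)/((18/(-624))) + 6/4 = -402397/10710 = -37.57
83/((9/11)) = 913/9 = 101.44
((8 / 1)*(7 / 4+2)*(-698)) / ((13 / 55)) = -1151700 / 13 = -88592.31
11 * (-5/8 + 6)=473/8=59.12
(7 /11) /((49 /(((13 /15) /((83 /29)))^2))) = 142129 /119351925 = 0.00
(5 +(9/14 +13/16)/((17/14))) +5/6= 2869/408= 7.03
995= 995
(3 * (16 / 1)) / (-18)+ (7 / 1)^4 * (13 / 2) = 93623 / 6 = 15603.83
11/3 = 3.67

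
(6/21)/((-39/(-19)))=38/273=0.14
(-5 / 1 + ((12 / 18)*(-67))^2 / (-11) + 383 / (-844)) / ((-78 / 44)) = 105.39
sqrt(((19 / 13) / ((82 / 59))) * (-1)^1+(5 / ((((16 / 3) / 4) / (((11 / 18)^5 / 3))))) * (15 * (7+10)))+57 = sqrt(112153670112354) / 2072304+57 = 62.11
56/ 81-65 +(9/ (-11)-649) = -636287/ 891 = -714.13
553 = 553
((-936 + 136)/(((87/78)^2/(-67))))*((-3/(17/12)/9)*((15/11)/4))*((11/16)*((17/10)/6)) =-566150/841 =-673.19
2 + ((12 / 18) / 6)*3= 7 / 3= 2.33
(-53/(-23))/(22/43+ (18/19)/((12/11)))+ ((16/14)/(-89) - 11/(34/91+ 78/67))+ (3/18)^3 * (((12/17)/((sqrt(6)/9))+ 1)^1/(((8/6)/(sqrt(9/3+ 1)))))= -5.47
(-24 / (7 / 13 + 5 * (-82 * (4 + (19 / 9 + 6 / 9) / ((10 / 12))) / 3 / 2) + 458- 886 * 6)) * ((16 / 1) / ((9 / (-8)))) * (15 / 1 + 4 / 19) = -0.97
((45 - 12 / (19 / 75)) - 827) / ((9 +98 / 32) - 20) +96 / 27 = 2346368 / 21717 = 108.04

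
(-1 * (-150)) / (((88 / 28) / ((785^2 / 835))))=64703625 / 1837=35222.44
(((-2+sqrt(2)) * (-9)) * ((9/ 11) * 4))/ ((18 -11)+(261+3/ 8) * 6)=2592/ 69311 -1296 * sqrt(2)/ 69311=0.01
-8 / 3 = -2.67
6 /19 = 0.32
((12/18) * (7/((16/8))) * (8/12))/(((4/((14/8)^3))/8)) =2401/144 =16.67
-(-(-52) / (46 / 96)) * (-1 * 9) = 22464 / 23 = 976.70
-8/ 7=-1.14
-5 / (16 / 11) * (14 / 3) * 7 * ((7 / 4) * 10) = -94325 / 48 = -1965.10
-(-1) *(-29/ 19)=-1.53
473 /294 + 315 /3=31343 /294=106.61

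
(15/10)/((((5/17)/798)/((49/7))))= 142443/5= 28488.60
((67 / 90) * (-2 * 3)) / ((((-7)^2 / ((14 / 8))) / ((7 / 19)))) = -67 / 1140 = -0.06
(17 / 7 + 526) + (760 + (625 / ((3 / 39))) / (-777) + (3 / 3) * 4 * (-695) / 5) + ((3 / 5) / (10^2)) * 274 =140562347 / 194250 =723.62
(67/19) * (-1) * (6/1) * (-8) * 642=2064672/19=108666.95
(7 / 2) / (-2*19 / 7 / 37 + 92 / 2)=1813 / 23752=0.08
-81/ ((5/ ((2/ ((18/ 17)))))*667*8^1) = -153/ 26680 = -0.01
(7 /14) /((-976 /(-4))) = 1 /488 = 0.00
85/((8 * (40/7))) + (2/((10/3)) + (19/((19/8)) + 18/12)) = 3827/320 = 11.96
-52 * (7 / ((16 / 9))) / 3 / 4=-273 / 16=-17.06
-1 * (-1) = 1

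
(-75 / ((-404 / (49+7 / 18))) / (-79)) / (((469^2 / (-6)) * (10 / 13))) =8255 / 2005792936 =0.00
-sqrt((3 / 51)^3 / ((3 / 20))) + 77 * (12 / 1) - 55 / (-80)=14795 / 16 - 2 * sqrt(255) / 867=924.65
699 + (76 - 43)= 732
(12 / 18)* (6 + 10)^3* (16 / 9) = 131072 / 27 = 4854.52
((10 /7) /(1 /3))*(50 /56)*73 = 27375 /98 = 279.34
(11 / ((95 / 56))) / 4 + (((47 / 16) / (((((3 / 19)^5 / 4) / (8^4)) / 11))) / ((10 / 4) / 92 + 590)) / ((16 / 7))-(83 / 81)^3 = 876974213750776241 / 219244390227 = 3999984.73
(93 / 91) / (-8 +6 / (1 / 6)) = 93 / 2548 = 0.04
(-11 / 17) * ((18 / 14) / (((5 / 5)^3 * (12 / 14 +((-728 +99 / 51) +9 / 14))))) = 198 / 172445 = 0.00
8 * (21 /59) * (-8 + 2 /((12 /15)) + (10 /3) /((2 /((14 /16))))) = -679 /59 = -11.51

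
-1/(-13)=1/13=0.08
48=48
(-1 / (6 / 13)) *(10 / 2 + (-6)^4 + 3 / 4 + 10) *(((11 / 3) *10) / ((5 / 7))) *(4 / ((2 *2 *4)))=-583583 / 16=-36473.94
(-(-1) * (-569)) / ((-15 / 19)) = 10811 / 15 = 720.73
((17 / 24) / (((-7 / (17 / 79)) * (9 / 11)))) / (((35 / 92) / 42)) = -73117 / 24885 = -2.94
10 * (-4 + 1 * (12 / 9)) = -80 / 3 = -26.67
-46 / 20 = -23 / 10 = -2.30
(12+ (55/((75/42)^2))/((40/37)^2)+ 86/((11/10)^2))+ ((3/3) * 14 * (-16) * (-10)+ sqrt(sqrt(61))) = 2340.63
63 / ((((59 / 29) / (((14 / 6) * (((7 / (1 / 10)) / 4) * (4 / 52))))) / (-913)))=-136224165 / 1534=-88803.24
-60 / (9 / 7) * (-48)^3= 5160960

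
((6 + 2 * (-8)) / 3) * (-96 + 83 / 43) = 40450 / 129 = 313.57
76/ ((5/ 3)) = 228/ 5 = 45.60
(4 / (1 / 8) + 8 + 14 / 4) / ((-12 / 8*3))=-9.67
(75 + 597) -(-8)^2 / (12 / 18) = 576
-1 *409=-409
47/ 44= 1.07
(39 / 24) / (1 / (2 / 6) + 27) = 13 / 240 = 0.05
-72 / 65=-1.11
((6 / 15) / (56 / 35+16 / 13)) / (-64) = -13 / 5888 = -0.00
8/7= 1.14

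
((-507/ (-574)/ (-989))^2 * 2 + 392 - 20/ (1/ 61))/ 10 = -26683740221139/ 322267394596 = -82.80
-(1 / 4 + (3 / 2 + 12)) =-55 / 4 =-13.75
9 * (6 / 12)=9 / 2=4.50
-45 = -45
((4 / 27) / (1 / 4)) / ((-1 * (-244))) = 0.00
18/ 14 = 9/ 7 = 1.29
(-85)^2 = 7225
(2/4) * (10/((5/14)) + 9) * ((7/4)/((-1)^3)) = -32.38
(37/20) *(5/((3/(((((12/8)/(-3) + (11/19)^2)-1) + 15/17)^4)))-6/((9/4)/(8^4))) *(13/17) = -119238858707393476486201/7716553877985643840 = -15452.35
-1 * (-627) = 627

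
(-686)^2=470596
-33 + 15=-18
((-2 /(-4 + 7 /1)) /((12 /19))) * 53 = -1007 /18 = -55.94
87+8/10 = 439/5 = 87.80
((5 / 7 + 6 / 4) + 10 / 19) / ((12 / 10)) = 1215 / 532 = 2.28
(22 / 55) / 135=2 / 675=0.00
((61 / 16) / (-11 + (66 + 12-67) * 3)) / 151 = 61 / 53152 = 0.00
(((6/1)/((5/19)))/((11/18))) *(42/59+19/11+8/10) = 21568572/178475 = 120.85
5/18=0.28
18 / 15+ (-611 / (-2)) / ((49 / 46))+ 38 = 79869 / 245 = 326.00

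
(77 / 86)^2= 5929 / 7396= 0.80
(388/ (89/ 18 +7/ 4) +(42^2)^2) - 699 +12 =3111066.96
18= 18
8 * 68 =544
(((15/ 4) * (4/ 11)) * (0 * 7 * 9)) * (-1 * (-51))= 0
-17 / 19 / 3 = -17 / 57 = -0.30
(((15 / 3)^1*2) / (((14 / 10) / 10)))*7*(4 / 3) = 2000 / 3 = 666.67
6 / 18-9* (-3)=82 / 3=27.33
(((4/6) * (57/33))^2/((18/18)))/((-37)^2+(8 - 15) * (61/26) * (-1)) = 37544/39226869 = 0.00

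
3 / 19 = 0.16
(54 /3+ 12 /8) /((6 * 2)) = 13 /8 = 1.62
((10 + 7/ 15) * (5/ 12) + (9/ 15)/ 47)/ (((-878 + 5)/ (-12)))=37003/ 615465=0.06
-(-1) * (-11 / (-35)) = 11 / 35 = 0.31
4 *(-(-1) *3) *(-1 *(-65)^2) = -50700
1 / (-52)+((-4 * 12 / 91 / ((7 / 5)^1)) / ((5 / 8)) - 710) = -1810665 / 2548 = -710.62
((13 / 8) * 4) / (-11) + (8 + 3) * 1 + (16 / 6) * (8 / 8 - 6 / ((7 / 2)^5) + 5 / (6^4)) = 586523477 / 44925111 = 13.06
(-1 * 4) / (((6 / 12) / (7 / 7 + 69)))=-560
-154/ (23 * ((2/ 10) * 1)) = -770/ 23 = -33.48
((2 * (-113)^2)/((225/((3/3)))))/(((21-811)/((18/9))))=-25538/88875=-0.29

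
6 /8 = 3 /4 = 0.75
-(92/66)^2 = -2116/1089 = -1.94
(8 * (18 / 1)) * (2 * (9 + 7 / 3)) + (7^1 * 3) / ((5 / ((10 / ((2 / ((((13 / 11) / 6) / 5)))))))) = 359131 / 110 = 3264.83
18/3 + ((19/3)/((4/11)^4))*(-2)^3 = -2891.70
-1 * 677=-677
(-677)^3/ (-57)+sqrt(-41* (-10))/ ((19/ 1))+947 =sqrt(410)/ 19+310342712/ 57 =5444610.05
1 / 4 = 0.25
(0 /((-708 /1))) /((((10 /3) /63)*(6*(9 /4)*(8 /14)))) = 0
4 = 4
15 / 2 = 7.50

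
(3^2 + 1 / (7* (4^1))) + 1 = 281 / 28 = 10.04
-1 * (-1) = 1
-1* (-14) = 14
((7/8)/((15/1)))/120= 7/14400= 0.00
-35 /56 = -5 /8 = -0.62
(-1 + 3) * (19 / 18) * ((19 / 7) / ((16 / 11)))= 3971 / 1008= 3.94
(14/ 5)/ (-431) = -14/ 2155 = -0.01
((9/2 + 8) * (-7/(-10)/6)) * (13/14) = 65/48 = 1.35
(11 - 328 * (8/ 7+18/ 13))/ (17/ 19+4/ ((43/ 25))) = -20272221/ 79807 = -254.02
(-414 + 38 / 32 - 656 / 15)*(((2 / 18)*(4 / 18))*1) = -109571 / 9720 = -11.27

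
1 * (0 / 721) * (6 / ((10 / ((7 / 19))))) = 0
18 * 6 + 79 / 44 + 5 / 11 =441 / 4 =110.25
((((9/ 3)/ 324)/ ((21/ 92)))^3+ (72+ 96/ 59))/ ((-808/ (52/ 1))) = -10293966232225/ 2172463846434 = -4.74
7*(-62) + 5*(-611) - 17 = -3506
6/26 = 3/13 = 0.23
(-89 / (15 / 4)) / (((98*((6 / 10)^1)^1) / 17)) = -6.86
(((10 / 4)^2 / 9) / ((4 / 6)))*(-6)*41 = -1025 / 4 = -256.25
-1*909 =-909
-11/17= -0.65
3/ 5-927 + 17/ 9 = -41603/ 45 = -924.51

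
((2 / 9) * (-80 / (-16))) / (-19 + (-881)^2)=0.00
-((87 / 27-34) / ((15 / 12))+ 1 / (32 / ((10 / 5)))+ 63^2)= -2839997 / 720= -3944.44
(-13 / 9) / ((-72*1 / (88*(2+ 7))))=143 / 9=15.89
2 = 2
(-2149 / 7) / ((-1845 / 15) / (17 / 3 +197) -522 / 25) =4666400 / 326601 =14.29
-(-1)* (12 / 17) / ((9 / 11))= 0.86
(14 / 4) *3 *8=84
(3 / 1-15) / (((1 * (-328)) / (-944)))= -1416 / 41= -34.54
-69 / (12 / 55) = -1265 / 4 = -316.25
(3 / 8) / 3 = 1 / 8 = 0.12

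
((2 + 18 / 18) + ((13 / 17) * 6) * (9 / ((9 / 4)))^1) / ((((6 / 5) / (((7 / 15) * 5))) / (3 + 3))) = 4235 / 17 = 249.12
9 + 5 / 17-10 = -12 / 17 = -0.71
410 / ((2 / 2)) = 410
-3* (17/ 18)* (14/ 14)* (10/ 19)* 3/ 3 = -85/ 57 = -1.49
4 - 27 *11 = -293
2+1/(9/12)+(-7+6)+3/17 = 128/51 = 2.51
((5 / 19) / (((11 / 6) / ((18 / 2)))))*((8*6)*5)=64800 / 209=310.05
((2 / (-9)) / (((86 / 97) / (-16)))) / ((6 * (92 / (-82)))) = -15908 / 26703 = -0.60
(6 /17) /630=1 /1785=0.00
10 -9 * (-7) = 73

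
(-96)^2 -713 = 8503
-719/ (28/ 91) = -9347/ 4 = -2336.75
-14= -14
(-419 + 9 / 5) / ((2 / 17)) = -17731 / 5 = -3546.20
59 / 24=2.46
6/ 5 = 1.20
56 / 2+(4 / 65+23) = 3319 / 65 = 51.06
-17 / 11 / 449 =-17 / 4939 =-0.00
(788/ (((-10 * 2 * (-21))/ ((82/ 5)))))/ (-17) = -16154/ 8925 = -1.81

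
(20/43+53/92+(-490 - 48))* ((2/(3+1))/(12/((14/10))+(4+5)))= -15.28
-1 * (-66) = 66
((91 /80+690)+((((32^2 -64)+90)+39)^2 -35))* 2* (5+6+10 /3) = 1360608451 /40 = 34015211.28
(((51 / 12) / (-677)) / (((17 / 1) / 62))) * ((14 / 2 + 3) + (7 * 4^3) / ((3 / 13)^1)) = -90737 / 2031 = -44.68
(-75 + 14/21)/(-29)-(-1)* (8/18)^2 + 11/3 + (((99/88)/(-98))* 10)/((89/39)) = 522616529/81951912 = 6.38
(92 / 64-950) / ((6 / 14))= -35413 / 16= -2213.31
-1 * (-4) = 4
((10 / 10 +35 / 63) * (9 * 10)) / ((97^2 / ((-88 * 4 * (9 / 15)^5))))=-2395008 / 5880625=-0.41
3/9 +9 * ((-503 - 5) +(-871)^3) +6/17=-303296559886/51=-5946991370.31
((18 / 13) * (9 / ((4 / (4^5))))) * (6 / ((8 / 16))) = 497664 / 13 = 38281.85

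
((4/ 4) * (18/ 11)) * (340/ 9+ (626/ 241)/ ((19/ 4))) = 3158792/ 50369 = 62.71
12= 12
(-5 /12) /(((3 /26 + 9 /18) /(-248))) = 2015 /12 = 167.92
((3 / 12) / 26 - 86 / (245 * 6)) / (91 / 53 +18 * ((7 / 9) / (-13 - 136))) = -29511089 / 979731480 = -0.03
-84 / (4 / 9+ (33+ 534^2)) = -756 / 2566705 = -0.00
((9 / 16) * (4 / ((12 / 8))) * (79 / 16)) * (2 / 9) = 79 / 48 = 1.65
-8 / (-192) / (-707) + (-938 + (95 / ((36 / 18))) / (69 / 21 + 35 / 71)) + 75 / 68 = -27818140355 / 30095576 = -924.33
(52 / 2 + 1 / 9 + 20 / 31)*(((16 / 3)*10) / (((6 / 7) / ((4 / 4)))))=4180400 / 2511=1664.83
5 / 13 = 0.38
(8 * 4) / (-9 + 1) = -4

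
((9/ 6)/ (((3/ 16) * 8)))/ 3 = 1/ 3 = 0.33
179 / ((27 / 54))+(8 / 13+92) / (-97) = 357.05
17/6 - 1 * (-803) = 4835/6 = 805.83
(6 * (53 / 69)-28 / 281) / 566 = 0.01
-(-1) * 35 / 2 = 35 / 2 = 17.50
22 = 22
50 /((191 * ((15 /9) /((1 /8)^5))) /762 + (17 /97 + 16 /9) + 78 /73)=0.00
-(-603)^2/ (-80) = 363609/ 80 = 4545.11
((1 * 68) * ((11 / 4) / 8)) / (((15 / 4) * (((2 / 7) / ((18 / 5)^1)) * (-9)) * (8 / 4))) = -1309 / 300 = -4.36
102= 102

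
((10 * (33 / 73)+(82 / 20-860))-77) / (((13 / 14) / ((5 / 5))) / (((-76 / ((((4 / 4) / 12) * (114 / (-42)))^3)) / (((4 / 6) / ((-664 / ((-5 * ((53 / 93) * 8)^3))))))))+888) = -17598777166823598774 / 16833327443124905105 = -1.05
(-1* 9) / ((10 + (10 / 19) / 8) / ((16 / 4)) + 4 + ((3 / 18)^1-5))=-5.35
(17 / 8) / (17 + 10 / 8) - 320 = -46703 / 146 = -319.88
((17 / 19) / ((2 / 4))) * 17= 578 / 19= 30.42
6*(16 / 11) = 96 / 11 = 8.73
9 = 9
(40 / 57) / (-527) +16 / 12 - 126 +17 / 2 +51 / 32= -110134267 / 961248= -114.57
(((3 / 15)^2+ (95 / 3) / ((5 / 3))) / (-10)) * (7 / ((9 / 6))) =-3332 / 375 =-8.89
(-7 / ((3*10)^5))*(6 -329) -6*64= -9331197739 / 24300000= -384.00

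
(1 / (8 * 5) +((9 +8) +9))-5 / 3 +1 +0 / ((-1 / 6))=3043 / 120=25.36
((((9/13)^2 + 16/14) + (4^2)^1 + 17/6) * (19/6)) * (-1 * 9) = -2758667/4732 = -582.98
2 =2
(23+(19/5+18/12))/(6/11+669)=3113/73650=0.04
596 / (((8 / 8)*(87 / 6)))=1192 / 29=41.10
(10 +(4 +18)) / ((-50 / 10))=-32 / 5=-6.40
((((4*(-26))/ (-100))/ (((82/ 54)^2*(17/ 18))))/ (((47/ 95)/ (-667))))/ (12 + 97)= -4323672756/ 731999855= -5.91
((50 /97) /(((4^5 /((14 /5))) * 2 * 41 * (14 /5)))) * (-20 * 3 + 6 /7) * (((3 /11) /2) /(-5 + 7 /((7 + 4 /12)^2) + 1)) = 0.00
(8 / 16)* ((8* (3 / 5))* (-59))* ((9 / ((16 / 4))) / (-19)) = 16.77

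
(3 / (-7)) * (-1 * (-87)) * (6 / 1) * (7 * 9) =-14094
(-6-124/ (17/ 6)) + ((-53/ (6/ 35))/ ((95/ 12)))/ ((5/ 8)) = -181282/ 1615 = -112.25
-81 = -81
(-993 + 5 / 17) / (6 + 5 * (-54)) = 4219 / 1122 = 3.76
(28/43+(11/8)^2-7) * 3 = -36807/2752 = -13.37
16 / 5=3.20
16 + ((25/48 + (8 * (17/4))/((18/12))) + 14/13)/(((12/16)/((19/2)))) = 100885/312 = 323.35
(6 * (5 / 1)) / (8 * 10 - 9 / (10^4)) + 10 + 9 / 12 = 35599613 / 3199964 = 11.13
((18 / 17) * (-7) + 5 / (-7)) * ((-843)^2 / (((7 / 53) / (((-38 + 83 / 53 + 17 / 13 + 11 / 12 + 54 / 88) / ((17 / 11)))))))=49993395097389 / 52598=950480913.67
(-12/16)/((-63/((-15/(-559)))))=5/15652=0.00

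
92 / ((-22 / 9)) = -414 / 11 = -37.64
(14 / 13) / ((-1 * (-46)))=7 / 299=0.02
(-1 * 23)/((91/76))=-1748/91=-19.21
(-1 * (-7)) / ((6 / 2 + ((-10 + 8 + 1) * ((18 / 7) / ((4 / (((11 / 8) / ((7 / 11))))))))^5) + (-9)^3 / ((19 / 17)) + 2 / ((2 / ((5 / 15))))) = -118182509911474176 / 11043322205457111929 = -0.01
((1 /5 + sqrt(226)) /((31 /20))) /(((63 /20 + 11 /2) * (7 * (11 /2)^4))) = 1280 /549637781 + 6400 * sqrt(226) /549637781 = 0.00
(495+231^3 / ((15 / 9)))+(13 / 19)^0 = 36981653 / 5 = 7396330.60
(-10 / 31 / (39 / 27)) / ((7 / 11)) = -990 / 2821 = -0.35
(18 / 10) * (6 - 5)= 9 / 5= 1.80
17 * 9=153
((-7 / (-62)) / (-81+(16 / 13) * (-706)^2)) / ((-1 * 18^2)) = -91 / 160180165224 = -0.00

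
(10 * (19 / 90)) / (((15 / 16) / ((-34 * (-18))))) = 1378.13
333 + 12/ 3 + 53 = 390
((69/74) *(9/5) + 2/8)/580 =0.00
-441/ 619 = -0.71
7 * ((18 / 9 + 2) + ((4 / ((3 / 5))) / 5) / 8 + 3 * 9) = 1309 / 6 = 218.17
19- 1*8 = 11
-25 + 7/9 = -218/9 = -24.22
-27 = -27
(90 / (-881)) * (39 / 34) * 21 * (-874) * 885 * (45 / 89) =1282813827750 / 1332953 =962384.89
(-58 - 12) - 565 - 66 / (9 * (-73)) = -139043 / 219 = -634.90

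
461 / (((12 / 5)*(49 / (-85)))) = -195925 / 588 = -333.21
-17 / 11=-1.55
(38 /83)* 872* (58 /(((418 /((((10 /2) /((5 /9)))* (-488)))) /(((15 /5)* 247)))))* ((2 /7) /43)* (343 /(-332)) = 4032655308864 /3258497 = 1237581.41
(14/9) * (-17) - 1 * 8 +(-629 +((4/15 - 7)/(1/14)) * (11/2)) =-53186/45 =-1181.91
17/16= 1.06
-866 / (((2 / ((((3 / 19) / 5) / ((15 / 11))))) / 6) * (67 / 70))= -62.86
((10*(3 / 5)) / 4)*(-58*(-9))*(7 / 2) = 5481 / 2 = 2740.50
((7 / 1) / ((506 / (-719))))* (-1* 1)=5033 / 506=9.95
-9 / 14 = -0.64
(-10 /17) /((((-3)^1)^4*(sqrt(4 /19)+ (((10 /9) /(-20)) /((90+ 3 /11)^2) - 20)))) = 77783410432080*sqrt(19) /40679553538644123251+ 14778853019709980 /40679553538644123251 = 0.00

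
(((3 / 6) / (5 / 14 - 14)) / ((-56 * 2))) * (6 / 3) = 1 / 1528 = 0.00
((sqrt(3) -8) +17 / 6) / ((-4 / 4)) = 31 / 6 -sqrt(3) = 3.43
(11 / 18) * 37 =407 / 18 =22.61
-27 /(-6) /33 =3 /22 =0.14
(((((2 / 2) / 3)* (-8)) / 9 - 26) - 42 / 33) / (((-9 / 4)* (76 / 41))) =335708 / 50787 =6.61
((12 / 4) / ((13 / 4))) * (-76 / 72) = -38 / 39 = -0.97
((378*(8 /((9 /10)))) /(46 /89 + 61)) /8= 2492 /365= 6.83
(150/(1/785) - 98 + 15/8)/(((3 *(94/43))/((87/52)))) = 1173715057/39104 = 30015.22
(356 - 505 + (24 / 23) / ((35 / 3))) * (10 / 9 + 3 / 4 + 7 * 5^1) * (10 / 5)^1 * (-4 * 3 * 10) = 636285884 / 483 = 1317362.08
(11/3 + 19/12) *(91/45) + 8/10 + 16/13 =1973/156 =12.65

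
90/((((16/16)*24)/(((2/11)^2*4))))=60/121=0.50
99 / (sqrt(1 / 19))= 99 * sqrt(19)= 431.53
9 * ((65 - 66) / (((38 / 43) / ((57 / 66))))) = -387 / 44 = -8.80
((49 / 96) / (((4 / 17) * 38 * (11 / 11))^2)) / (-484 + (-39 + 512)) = -14161 / 24397824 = -0.00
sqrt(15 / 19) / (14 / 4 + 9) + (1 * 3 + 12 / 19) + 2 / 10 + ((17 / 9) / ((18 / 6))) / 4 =2 * sqrt(285) / 475 + 40927 / 10260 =4.06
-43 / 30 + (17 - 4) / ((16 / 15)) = 2581 / 240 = 10.75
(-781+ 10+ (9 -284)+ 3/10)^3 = -1143460913993/1000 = -1143460913.99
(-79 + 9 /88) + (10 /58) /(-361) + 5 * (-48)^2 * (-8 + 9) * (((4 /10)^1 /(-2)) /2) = -1133992051 /921272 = -1230.90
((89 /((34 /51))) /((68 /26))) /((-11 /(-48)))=41652 /187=222.74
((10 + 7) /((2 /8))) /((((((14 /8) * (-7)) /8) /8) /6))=-104448 /49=-2131.59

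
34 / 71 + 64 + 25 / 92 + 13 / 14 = 65.68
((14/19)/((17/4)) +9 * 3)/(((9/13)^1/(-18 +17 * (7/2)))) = 9470383/5814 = 1628.89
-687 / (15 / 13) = -2977 / 5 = -595.40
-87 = -87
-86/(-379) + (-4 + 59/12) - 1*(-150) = 687401/4548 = 151.14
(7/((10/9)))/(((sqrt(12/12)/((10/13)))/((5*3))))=945/13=72.69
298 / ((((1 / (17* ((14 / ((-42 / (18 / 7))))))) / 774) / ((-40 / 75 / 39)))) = 20912448 / 455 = 45961.42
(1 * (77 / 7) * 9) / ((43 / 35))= 3465 / 43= 80.58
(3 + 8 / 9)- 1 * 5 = -10 / 9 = -1.11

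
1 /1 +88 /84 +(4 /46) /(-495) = 163171 /79695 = 2.05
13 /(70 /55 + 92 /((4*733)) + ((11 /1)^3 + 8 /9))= 943371 /96745816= 0.01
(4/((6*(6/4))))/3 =4/27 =0.15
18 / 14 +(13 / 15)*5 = 5.62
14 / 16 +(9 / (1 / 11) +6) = 847 / 8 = 105.88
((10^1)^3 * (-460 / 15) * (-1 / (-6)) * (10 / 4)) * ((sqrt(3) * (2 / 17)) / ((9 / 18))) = -460000 * sqrt(3) / 153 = -5207.47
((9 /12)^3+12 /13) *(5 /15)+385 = 320693 /832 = 385.45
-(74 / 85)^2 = -5476 / 7225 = -0.76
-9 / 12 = -3 / 4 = -0.75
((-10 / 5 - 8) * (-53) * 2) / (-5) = -212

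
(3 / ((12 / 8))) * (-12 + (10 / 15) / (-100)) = -1801 / 75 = -24.01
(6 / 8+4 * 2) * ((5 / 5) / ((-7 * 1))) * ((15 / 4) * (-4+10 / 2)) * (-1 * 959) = 71925 / 16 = 4495.31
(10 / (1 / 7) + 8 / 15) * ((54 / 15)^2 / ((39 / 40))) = 304704 / 325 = 937.55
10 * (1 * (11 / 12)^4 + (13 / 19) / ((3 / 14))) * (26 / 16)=99850595 / 1575936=63.36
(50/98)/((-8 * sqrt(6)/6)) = -25 * sqrt(6)/392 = -0.16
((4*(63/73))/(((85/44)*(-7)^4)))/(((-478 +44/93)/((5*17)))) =-73656/555990995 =-0.00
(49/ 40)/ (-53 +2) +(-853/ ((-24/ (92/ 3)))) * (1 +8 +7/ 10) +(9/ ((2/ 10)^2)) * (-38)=2475463/ 1224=2022.44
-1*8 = -8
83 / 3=27.67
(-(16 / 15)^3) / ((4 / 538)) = -550912 / 3375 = -163.23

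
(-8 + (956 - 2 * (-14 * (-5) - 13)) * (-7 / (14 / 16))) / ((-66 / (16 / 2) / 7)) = 62944 / 11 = 5722.18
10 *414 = 4140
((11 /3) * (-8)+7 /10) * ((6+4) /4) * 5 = -4295 /12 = -357.92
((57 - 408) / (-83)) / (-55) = -0.08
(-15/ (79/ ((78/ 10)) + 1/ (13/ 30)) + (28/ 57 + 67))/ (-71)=-366490/ 392559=-0.93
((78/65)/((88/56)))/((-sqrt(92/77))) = -21 * sqrt(1771)/1265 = -0.70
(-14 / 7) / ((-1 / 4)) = 8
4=4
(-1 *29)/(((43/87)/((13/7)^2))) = -426387/2107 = -202.37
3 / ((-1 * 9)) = -1 / 3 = -0.33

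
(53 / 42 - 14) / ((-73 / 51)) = 9095 / 1022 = 8.90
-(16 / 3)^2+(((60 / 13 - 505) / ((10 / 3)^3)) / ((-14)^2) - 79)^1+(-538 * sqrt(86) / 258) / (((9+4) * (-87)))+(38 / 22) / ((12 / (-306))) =-7646203573 / 50450400+269 * sqrt(86) / 145899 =-151.54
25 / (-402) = -0.06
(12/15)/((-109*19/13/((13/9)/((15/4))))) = -2704/1397925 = -0.00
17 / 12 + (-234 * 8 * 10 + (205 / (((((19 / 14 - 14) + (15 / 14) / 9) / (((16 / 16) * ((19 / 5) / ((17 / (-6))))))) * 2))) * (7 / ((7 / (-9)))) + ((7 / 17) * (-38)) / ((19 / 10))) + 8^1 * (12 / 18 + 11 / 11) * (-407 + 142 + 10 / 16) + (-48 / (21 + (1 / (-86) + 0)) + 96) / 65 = -140681772008821 / 6294720900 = -22349.17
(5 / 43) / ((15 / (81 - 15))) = 22 / 43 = 0.51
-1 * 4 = -4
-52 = -52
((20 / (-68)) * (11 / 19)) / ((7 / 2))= -110 / 2261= -0.05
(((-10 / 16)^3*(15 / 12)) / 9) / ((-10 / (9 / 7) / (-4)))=-0.02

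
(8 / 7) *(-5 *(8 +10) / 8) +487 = 3319 / 7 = 474.14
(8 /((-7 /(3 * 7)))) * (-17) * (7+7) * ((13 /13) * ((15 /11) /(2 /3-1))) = -257040 /11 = -23367.27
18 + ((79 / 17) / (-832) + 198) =3055025 / 14144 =215.99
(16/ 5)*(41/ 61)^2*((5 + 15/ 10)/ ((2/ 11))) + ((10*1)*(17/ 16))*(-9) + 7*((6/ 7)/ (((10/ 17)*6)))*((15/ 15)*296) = 68355719/ 148840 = 459.26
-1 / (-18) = 1 / 18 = 0.06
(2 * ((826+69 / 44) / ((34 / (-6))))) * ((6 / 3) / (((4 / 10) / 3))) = -1638585 / 374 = -4381.24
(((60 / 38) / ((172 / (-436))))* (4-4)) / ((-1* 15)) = 0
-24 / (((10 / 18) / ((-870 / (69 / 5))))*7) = 389.07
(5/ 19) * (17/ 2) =85/ 38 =2.24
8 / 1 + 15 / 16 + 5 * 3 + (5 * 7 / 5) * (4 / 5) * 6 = 4603 / 80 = 57.54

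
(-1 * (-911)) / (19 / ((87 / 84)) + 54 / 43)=1136017 / 24442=46.48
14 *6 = 84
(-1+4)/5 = 3/5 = 0.60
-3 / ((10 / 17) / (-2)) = 10.20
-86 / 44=-1.95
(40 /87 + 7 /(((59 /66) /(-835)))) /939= -33559630 /4819887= -6.96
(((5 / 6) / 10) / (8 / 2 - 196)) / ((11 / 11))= -1 / 2304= -0.00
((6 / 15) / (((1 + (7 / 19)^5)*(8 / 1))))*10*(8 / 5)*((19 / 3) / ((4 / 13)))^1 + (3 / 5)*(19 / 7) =362112469 / 20135010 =17.98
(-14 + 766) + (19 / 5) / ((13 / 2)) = 48918 / 65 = 752.58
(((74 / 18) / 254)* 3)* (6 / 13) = 37 / 1651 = 0.02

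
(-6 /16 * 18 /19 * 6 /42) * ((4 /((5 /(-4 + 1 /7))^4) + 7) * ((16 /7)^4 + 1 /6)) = -44970279306867 /3833592665000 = -11.73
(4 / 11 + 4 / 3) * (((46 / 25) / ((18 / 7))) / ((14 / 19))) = 12236 / 7425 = 1.65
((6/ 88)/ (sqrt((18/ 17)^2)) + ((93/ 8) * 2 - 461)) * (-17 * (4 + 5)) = 5892999/ 88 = 66965.90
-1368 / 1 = -1368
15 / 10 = 3 / 2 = 1.50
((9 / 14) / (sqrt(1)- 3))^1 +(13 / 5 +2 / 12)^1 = 2.45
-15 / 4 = -3.75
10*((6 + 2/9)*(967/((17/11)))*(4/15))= 4765376/459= 10382.08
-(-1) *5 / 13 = 0.38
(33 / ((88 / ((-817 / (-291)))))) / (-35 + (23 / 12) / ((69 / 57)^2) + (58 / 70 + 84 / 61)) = -120356355 / 3599414114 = -0.03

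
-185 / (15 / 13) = -481 / 3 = -160.33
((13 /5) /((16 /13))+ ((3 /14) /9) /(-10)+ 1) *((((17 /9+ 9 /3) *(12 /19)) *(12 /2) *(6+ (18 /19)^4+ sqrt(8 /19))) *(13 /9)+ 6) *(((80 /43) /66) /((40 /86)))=5720 *sqrt(38) /10773+ 3493477415 /98522676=38.73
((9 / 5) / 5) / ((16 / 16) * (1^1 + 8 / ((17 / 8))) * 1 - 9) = -17 / 200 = -0.08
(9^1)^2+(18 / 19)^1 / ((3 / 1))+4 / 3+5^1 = 4996 / 57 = 87.65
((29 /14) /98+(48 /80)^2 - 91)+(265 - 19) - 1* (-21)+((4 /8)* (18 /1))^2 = 8828173 /34300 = 257.38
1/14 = 0.07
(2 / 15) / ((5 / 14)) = 28 / 75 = 0.37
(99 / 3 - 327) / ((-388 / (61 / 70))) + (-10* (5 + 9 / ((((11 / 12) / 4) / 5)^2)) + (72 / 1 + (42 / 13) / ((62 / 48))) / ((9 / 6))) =-4052923869757 / 94600220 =-42842.65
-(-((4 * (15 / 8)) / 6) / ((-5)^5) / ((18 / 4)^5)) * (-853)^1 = 6824 / 36905625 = 0.00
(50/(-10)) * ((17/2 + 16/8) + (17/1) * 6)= -1125/2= -562.50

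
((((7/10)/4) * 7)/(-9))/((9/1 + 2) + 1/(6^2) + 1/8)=-49/4015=-0.01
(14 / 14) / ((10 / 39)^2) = 1521 / 100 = 15.21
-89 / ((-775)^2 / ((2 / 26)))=-89 / 7808125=-0.00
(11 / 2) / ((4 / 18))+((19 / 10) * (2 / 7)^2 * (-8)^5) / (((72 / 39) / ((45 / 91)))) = -1833819 / 1372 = -1336.60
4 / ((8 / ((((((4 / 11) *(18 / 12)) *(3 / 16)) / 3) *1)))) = 3 / 176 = 0.02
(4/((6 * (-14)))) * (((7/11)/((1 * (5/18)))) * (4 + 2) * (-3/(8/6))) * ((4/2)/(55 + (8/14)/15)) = 3402/63569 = 0.05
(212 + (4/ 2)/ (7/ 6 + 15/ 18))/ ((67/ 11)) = 2343/ 67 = 34.97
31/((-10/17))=-527/10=-52.70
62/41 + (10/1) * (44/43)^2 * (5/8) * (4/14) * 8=8740066/530663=16.47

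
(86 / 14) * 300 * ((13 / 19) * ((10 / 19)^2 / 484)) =4192500 / 5809573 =0.72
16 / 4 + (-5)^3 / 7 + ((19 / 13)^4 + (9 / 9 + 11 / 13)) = -1489074 / 199927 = -7.45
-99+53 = -46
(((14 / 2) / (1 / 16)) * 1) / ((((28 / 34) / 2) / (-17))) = -4624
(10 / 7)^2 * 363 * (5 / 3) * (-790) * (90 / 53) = -4301550000 / 2597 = -1656353.48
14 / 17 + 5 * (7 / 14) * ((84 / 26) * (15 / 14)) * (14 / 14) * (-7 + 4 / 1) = -25.14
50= 50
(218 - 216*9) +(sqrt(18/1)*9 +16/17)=-1686.88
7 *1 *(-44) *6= -1848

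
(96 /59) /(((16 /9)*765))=6 /5015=0.00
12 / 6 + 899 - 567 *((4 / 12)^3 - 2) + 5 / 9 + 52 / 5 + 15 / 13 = 1185274 / 585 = 2026.11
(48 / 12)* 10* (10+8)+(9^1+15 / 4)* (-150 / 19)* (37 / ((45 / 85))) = -239965 / 38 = -6314.87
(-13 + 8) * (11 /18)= -55 /18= -3.06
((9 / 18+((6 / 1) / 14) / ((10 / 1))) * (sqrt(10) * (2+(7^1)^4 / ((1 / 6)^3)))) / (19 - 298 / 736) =47877.83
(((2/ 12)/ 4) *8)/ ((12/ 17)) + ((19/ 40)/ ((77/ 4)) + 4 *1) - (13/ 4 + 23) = -150749/ 6930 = -21.75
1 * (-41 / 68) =-41 / 68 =-0.60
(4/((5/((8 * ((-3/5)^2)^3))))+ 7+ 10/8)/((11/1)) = 2671437/3437500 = 0.78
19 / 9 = 2.11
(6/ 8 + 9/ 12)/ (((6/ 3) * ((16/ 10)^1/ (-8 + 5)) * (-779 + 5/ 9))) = 0.00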